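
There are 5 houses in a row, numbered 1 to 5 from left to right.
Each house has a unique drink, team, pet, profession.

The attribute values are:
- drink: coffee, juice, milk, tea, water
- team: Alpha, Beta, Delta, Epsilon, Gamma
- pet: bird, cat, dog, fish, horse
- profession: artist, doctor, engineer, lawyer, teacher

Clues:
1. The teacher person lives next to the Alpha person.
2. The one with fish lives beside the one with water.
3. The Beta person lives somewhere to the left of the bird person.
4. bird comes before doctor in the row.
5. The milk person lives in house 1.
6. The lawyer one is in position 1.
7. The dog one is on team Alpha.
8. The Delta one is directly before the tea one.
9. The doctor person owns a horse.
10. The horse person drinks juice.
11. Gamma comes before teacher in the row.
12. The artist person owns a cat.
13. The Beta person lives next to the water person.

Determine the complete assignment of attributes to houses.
Solution:

House | Drink | Team | Pet | Profession
---------------------------------------
  1   | milk | Beta | fish | lawyer
  2   | water | Gamma | cat | artist
  3   | coffee | Delta | bird | teacher
  4   | tea | Alpha | dog | engineer
  5   | juice | Epsilon | horse | doctor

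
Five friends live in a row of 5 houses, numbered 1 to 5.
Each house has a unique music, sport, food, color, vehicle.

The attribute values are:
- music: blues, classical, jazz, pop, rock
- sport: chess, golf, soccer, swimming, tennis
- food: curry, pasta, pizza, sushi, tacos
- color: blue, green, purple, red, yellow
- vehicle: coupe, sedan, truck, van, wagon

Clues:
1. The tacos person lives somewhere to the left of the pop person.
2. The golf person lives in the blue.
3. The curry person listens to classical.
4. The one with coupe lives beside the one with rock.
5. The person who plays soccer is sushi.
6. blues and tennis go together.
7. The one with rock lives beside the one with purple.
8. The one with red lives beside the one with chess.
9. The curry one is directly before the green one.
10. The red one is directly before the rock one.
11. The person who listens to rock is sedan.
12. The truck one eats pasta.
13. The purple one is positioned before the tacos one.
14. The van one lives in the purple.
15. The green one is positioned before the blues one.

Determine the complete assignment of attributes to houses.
Solution:

House | Music | Sport | Food | Color | Vehicle
----------------------------------------------
  1   | classical | swimming | curry | red | coupe
  2   | rock | chess | pizza | green | sedan
  3   | jazz | soccer | sushi | purple | van
  4   | blues | tennis | tacos | yellow | wagon
  5   | pop | golf | pasta | blue | truck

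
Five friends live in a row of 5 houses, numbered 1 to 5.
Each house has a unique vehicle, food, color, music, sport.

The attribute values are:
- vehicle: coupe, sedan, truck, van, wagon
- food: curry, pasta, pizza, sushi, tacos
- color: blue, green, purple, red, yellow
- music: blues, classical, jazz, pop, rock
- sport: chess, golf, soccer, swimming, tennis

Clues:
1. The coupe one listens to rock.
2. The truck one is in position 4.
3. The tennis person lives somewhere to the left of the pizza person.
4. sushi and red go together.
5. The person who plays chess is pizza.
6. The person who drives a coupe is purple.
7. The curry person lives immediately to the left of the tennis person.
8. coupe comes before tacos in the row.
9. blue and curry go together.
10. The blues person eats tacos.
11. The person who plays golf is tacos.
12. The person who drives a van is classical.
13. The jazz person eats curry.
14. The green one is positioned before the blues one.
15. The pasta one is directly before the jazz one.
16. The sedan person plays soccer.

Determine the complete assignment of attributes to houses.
Solution:

House | Vehicle | Food | Color | Music | Sport
----------------------------------------------
  1   | coupe | pasta | purple | rock | swimming
  2   | sedan | curry | blue | jazz | soccer
  3   | van | sushi | red | classical | tennis
  4   | truck | pizza | green | pop | chess
  5   | wagon | tacos | yellow | blues | golf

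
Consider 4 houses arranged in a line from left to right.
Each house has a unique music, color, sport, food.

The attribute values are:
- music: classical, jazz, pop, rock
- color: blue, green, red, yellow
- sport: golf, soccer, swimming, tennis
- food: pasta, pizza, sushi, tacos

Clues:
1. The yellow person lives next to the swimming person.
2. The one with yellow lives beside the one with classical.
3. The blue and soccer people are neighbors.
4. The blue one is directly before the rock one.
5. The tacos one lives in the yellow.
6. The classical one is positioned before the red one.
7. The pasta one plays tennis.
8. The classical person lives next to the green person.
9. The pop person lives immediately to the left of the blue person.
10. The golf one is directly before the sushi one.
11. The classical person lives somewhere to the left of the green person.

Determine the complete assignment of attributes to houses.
Solution:

House | Music | Color | Sport | Food
------------------------------------
  1   | pop | yellow | golf | tacos
  2   | classical | blue | swimming | sushi
  3   | rock | green | soccer | pizza
  4   | jazz | red | tennis | pasta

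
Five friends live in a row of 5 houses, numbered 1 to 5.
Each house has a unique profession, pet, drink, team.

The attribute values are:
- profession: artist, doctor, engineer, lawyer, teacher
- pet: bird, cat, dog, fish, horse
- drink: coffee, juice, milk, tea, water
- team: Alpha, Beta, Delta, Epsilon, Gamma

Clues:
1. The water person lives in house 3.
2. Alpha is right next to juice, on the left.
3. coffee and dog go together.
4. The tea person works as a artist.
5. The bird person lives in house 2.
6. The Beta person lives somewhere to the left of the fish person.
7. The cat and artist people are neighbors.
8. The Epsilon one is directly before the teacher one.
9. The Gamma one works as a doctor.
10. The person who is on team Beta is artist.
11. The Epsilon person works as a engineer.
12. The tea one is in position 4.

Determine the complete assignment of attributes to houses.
Solution:

House | Profession | Pet | Drink | Team
---------------------------------------
  1   | lawyer | dog | coffee | Alpha
  2   | engineer | bird | juice | Epsilon
  3   | teacher | cat | water | Delta
  4   | artist | horse | tea | Beta
  5   | doctor | fish | milk | Gamma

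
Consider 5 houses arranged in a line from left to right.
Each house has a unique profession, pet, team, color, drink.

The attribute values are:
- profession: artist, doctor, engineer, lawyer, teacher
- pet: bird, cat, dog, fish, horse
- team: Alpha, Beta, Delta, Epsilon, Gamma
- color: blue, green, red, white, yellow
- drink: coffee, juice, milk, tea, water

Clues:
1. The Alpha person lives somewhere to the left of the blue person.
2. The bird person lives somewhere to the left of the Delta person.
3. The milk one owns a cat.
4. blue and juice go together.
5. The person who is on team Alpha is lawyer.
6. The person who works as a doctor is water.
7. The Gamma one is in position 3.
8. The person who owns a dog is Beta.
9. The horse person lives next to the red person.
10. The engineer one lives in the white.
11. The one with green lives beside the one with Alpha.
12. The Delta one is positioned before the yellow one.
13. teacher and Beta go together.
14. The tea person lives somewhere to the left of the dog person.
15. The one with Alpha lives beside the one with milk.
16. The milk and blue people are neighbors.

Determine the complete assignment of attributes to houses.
Solution:

House | Profession | Pet | Team | Color | Drink
-----------------------------------------------
  1   | doctor | horse | Epsilon | green | water
  2   | lawyer | bird | Alpha | red | tea
  3   | engineer | cat | Gamma | white | milk
  4   | artist | fish | Delta | blue | juice
  5   | teacher | dog | Beta | yellow | coffee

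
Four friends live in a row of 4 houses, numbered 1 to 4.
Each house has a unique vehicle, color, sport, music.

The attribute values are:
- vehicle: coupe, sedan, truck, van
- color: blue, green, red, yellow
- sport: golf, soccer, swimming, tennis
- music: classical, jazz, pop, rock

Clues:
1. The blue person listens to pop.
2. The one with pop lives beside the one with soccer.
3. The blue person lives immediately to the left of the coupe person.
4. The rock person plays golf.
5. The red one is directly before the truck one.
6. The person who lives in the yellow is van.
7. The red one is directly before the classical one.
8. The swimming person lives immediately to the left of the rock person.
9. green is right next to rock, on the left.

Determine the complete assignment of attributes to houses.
Solution:

House | Vehicle | Color | Sport | Music
---------------------------------------
  1   | sedan | blue | tennis | pop
  2   | coupe | red | soccer | jazz
  3   | truck | green | swimming | classical
  4   | van | yellow | golf | rock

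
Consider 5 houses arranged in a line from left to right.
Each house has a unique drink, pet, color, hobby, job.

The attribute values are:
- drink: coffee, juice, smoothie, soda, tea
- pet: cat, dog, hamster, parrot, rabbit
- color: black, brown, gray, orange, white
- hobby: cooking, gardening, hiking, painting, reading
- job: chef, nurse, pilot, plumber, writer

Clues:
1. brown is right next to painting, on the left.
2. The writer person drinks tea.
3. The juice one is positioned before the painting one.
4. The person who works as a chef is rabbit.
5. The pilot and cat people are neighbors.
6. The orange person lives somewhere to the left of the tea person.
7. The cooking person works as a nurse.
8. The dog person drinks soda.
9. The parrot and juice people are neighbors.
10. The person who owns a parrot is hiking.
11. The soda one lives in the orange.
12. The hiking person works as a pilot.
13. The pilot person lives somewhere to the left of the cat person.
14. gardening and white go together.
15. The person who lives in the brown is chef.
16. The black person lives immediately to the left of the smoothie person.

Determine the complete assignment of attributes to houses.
Solution:

House | Drink | Pet | Color | Hobby | Job
-----------------------------------------
  1   | coffee | parrot | gray | hiking | pilot
  2   | juice | cat | black | cooking | nurse
  3   | smoothie | rabbit | brown | reading | chef
  4   | soda | dog | orange | painting | plumber
  5   | tea | hamster | white | gardening | writer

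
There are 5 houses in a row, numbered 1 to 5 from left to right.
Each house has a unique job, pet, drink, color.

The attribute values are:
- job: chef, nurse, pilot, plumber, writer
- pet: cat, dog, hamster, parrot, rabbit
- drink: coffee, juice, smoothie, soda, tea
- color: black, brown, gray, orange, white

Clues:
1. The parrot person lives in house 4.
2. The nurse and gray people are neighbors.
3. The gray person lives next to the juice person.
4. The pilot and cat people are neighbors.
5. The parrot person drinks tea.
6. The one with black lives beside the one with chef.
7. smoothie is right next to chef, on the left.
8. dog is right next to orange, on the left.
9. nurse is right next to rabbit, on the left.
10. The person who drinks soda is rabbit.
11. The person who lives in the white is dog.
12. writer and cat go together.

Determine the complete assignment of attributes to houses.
Solution:

House | Job | Pet | Drink | Color
---------------------------------
  1   | nurse | hamster | smoothie | black
  2   | chef | rabbit | soda | gray
  3   | plumber | dog | juice | white
  4   | pilot | parrot | tea | orange
  5   | writer | cat | coffee | brown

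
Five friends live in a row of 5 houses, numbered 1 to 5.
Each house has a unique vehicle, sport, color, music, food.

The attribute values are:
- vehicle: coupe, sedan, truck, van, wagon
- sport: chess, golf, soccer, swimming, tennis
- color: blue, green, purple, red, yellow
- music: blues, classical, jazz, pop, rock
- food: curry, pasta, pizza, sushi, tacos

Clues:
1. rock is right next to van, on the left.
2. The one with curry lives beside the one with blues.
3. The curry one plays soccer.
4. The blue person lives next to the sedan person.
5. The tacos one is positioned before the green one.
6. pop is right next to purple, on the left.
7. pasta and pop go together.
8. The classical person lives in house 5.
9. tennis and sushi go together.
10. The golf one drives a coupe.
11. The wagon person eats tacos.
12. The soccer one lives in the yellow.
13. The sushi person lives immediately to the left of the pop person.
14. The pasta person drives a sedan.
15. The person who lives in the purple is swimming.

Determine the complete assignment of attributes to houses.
Solution:

House | Vehicle | Sport | Color | Music | Food
----------------------------------------------
  1   | truck | soccer | yellow | rock | curry
  2   | van | tennis | blue | blues | sushi
  3   | sedan | chess | red | pop | pasta
  4   | wagon | swimming | purple | jazz | tacos
  5   | coupe | golf | green | classical | pizza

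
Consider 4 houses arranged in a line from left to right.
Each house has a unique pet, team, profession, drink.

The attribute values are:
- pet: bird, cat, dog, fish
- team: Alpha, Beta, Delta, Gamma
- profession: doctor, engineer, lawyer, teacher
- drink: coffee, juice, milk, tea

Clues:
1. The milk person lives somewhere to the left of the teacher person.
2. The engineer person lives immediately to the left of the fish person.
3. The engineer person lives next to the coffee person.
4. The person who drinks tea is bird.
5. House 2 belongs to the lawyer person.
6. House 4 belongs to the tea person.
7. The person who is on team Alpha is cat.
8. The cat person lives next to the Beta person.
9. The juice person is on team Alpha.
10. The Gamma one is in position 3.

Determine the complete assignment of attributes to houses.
Solution:

House | Pet | Team | Profession | Drink
---------------------------------------
  1   | cat | Alpha | engineer | juice
  2   | fish | Beta | lawyer | coffee
  3   | dog | Gamma | doctor | milk
  4   | bird | Delta | teacher | tea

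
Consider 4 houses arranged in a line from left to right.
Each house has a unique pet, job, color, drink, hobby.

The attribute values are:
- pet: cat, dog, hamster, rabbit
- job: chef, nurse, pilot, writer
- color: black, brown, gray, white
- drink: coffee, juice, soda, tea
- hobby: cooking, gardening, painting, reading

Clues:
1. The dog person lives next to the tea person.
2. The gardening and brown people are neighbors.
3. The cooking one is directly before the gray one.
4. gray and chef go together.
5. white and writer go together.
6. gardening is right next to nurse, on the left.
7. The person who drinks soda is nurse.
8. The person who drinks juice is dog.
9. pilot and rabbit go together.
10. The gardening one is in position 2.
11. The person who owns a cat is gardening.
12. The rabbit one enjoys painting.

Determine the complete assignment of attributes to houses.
Solution:

House | Pet | Job | Color | Drink | Hobby
-----------------------------------------
  1   | dog | writer | white | juice | cooking
  2   | cat | chef | gray | tea | gardening
  3   | hamster | nurse | brown | soda | reading
  4   | rabbit | pilot | black | coffee | painting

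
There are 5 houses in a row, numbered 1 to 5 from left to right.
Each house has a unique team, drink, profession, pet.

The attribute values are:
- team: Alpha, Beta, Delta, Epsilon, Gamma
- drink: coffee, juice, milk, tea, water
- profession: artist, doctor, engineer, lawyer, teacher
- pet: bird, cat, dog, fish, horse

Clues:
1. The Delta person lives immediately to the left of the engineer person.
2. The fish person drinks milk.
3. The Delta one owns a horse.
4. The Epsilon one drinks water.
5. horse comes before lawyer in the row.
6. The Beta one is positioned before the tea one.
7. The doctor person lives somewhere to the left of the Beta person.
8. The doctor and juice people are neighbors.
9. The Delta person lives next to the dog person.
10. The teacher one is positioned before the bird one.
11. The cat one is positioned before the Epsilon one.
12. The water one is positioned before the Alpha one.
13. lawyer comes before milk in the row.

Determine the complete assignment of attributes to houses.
Solution:

House | Team | Drink | Profession | Pet
---------------------------------------
  1   | Delta | coffee | doctor | horse
  2   | Beta | juice | engineer | dog
  3   | Gamma | tea | teacher | cat
  4   | Epsilon | water | lawyer | bird
  5   | Alpha | milk | artist | fish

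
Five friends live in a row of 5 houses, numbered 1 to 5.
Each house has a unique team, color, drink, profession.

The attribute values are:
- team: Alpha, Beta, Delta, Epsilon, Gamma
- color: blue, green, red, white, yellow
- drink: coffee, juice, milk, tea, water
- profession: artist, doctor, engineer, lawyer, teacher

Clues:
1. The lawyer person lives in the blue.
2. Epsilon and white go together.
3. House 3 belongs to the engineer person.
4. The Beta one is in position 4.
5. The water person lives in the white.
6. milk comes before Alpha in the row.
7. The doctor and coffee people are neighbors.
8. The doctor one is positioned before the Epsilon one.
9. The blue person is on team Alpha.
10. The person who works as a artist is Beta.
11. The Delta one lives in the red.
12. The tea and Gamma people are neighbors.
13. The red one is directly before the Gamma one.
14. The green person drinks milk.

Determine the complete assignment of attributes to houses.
Solution:

House | Team | Color | Drink | Profession
-----------------------------------------
  1   | Delta | red | tea | doctor
  2   | Gamma | yellow | coffee | teacher
  3   | Epsilon | white | water | engineer
  4   | Beta | green | milk | artist
  5   | Alpha | blue | juice | lawyer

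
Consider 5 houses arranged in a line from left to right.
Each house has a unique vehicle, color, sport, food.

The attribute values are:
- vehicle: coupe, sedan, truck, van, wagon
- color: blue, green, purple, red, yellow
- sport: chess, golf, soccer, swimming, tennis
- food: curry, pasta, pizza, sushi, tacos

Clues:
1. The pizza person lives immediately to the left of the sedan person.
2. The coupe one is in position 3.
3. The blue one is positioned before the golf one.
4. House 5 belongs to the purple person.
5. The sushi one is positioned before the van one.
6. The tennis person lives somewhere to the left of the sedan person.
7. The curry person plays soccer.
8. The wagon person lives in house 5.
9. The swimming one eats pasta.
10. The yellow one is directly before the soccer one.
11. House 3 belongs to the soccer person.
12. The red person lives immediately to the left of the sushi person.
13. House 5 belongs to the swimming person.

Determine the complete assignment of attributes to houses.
Solution:

House | Vehicle | Color | Sport | Food
--------------------------------------
  1   | truck | red | tennis | pizza
  2   | sedan | yellow | chess | sushi
  3   | coupe | blue | soccer | curry
  4   | van | green | golf | tacos
  5   | wagon | purple | swimming | pasta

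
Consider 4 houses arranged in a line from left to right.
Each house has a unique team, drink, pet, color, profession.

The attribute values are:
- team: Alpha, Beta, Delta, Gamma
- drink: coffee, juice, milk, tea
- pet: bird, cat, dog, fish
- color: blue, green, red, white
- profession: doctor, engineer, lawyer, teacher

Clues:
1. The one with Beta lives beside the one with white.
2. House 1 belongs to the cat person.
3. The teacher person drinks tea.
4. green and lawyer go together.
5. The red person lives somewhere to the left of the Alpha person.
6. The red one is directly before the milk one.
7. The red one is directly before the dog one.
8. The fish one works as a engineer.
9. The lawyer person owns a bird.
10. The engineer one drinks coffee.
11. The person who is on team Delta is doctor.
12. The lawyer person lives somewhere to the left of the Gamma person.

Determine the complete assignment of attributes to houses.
Solution:

House | Team | Drink | Pet | Color | Profession
-----------------------------------------------
  1   | Beta | tea | cat | red | teacher
  2   | Delta | milk | dog | white | doctor
  3   | Alpha | juice | bird | green | lawyer
  4   | Gamma | coffee | fish | blue | engineer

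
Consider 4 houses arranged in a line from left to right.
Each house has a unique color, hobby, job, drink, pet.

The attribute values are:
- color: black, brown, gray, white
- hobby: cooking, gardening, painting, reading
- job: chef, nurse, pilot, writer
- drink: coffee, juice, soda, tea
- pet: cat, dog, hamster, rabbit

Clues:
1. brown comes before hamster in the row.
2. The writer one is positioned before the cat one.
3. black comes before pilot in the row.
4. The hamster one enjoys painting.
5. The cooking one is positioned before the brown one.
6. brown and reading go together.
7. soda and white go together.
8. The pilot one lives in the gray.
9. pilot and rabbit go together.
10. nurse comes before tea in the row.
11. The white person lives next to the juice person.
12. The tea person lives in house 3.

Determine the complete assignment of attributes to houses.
Solution:

House | Color | Hobby | Job | Drink | Pet
-----------------------------------------
  1   | white | cooking | writer | soda | dog
  2   | brown | reading | nurse | juice | cat
  3   | black | painting | chef | tea | hamster
  4   | gray | gardening | pilot | coffee | rabbit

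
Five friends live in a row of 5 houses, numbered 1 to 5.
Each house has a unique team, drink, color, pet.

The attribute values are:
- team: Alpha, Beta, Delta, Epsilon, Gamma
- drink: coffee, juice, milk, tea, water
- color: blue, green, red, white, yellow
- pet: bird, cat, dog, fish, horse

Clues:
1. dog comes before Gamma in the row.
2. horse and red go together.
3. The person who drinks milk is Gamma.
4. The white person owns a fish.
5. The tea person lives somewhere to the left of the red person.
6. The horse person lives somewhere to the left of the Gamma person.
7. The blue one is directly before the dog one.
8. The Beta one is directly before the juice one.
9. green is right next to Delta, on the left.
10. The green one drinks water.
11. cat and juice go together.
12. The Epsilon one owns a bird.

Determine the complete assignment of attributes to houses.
Solution:

House | Team | Drink | Color | Pet
----------------------------------
  1   | Epsilon | tea | blue | bird
  2   | Beta | water | green | dog
  3   | Delta | juice | yellow | cat
  4   | Alpha | coffee | red | horse
  5   | Gamma | milk | white | fish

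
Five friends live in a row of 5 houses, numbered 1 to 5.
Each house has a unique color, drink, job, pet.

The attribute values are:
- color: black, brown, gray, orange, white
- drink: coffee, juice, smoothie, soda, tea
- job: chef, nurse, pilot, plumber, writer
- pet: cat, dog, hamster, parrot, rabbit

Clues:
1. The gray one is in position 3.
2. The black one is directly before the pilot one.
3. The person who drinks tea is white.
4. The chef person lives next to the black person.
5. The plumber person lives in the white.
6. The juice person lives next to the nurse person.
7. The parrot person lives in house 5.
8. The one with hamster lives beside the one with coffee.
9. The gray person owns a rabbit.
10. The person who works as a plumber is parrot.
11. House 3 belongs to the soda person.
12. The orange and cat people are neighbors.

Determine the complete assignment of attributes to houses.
Solution:

House | Color | Drink | Job | Pet
---------------------------------
  1   | orange | juice | chef | hamster
  2   | black | coffee | nurse | cat
  3   | gray | soda | pilot | rabbit
  4   | brown | smoothie | writer | dog
  5   | white | tea | plumber | parrot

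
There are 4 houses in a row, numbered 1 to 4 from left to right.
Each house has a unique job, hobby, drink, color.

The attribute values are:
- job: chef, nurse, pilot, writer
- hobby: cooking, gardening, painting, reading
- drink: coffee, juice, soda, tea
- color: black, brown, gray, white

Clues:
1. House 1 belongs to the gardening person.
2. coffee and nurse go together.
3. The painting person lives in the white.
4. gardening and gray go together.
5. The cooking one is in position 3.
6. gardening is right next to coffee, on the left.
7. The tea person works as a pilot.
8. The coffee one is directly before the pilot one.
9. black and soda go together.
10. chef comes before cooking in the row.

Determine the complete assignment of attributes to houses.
Solution:

House | Job | Hobby | Drink | Color
-----------------------------------
  1   | chef | gardening | juice | gray
  2   | nurse | painting | coffee | white
  3   | pilot | cooking | tea | brown
  4   | writer | reading | soda | black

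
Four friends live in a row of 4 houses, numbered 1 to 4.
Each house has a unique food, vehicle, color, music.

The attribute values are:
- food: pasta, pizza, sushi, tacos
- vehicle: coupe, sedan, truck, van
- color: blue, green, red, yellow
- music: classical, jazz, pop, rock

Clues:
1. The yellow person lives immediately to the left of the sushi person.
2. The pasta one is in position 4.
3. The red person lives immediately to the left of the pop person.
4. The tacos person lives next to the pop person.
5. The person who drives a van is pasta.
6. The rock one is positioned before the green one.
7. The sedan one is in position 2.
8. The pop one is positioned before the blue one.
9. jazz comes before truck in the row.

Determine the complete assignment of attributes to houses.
Solution:

House | Food | Vehicle | Color | Music
--------------------------------------
  1   | tacos | coupe | red | jazz
  2   | pizza | sedan | yellow | pop
  3   | sushi | truck | blue | rock
  4   | pasta | van | green | classical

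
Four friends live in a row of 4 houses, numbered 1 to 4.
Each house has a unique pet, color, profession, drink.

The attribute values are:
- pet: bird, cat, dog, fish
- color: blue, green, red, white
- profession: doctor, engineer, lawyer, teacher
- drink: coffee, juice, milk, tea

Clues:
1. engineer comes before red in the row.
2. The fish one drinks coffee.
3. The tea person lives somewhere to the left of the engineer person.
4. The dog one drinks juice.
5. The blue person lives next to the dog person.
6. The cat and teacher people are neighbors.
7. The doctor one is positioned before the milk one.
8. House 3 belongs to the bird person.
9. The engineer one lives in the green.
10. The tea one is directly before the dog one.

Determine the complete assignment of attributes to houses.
Solution:

House | Pet | Color | Profession | Drink
----------------------------------------
  1   | cat | blue | doctor | tea
  2   | dog | white | teacher | juice
  3   | bird | green | engineer | milk
  4   | fish | red | lawyer | coffee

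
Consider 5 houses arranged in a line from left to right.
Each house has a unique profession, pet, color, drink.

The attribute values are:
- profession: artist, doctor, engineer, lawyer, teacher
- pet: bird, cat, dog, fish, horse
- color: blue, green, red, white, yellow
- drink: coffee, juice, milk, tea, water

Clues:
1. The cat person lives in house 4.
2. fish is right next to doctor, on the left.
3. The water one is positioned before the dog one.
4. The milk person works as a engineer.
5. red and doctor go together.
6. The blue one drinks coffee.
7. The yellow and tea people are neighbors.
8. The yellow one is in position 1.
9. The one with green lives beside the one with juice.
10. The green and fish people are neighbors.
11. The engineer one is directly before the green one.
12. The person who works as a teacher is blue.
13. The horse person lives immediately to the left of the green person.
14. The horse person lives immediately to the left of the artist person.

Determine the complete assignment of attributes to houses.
Solution:

House | Profession | Pet | Color | Drink
----------------------------------------
  1   | engineer | horse | yellow | milk
  2   | artist | bird | green | tea
  3   | lawyer | fish | white | juice
  4   | doctor | cat | red | water
  5   | teacher | dog | blue | coffee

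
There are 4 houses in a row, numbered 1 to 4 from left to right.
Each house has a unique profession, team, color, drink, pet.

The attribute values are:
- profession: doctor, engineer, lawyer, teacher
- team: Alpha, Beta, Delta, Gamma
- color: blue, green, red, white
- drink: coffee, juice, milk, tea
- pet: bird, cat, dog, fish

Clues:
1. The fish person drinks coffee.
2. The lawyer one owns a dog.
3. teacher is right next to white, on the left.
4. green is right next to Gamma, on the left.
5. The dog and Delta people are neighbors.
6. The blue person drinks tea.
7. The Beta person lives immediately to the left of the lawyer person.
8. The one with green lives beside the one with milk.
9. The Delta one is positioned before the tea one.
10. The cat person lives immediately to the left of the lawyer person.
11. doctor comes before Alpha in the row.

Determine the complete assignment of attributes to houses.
Solution:

House | Profession | Team | Color | Drink | Pet
-----------------------------------------------
  1   | teacher | Beta | green | juice | cat
  2   | lawyer | Gamma | white | milk | dog
  3   | doctor | Delta | red | coffee | fish
  4   | engineer | Alpha | blue | tea | bird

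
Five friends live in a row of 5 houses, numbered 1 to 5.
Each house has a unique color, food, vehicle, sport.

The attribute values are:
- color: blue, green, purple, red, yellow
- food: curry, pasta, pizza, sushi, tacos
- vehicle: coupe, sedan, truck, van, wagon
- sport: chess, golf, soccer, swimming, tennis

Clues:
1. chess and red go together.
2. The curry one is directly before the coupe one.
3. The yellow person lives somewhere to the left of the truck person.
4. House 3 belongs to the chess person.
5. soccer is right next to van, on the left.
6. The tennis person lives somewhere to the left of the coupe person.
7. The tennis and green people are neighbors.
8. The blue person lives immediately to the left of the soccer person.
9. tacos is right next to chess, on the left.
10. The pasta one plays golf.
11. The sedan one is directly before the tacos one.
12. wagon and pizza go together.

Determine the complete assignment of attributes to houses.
Solution:

House | Color | Food | Vehicle | Sport
--------------------------------------
  1   | blue | curry | sedan | tennis
  2   | green | tacos | coupe | soccer
  3   | red | sushi | van | chess
  4   | yellow | pizza | wagon | swimming
  5   | purple | pasta | truck | golf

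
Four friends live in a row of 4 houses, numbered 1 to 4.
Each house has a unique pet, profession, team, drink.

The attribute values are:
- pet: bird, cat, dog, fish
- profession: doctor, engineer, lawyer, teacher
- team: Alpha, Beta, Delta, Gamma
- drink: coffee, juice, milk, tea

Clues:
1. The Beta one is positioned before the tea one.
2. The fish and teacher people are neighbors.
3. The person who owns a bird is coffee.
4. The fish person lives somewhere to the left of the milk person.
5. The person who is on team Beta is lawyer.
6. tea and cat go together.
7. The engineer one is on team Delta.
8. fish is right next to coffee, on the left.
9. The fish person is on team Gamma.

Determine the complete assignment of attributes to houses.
Solution:

House | Pet | Profession | Team | Drink
---------------------------------------
  1   | fish | doctor | Gamma | juice
  2   | bird | teacher | Alpha | coffee
  3   | dog | lawyer | Beta | milk
  4   | cat | engineer | Delta | tea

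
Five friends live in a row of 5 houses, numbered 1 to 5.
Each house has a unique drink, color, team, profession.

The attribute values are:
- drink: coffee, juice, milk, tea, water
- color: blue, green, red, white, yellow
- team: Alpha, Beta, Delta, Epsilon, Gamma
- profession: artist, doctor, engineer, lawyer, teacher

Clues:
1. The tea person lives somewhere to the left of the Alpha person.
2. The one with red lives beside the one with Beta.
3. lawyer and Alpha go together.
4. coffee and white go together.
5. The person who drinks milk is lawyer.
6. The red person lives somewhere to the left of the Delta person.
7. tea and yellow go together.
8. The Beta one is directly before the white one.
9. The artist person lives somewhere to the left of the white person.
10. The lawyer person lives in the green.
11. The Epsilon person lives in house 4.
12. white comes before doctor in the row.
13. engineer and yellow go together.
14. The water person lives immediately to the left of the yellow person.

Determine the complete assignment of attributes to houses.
Solution:

House | Drink | Color | Team | Profession
-----------------------------------------
  1   | water | red | Gamma | artist
  2   | tea | yellow | Beta | engineer
  3   | coffee | white | Delta | teacher
  4   | juice | blue | Epsilon | doctor
  5   | milk | green | Alpha | lawyer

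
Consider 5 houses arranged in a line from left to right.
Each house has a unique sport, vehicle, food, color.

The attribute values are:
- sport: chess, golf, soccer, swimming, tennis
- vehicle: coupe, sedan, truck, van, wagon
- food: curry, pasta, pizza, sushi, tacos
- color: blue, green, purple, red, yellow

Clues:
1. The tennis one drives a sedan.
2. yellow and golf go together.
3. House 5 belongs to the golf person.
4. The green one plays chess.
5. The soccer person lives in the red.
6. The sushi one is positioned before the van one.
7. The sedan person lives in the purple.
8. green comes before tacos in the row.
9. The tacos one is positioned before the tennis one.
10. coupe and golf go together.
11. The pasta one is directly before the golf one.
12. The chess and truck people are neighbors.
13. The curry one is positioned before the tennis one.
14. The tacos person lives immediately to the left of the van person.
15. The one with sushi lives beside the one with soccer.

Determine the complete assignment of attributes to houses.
Solution:

House | Sport | Vehicle | Food | Color
--------------------------------------
  1   | chess | wagon | sushi | green
  2   | soccer | truck | tacos | red
  3   | swimming | van | curry | blue
  4   | tennis | sedan | pasta | purple
  5   | golf | coupe | pizza | yellow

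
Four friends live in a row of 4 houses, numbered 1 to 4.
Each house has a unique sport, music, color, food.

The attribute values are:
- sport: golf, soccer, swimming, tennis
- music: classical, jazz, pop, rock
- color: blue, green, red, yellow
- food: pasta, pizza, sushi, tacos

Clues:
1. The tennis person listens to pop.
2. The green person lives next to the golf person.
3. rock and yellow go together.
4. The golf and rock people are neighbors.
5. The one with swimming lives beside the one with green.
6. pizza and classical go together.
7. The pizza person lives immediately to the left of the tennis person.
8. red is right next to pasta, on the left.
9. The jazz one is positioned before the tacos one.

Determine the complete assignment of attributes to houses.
Solution:

House | Sport | Music | Color | Food
------------------------------------
  1   | swimming | classical | red | pizza
  2   | tennis | pop | green | pasta
  3   | golf | jazz | blue | sushi
  4   | soccer | rock | yellow | tacos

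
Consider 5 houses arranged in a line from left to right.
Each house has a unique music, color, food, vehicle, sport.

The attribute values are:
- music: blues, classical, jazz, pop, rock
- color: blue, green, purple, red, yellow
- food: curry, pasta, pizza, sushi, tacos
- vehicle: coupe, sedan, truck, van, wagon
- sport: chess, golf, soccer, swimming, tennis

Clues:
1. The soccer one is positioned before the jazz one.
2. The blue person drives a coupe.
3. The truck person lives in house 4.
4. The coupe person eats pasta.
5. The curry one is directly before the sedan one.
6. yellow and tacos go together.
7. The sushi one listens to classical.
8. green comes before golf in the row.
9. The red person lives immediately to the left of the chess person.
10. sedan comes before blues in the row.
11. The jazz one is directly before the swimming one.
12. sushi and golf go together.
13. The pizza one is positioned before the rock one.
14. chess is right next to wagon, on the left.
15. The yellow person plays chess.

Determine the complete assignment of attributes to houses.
Solution:

House | Music | Color | Food | Vehicle | Sport
----------------------------------------------
  1   | pop | red | curry | van | soccer
  2   | jazz | yellow | tacos | sedan | chess
  3   | blues | green | pizza | wagon | swimming
  4   | classical | purple | sushi | truck | golf
  5   | rock | blue | pasta | coupe | tennis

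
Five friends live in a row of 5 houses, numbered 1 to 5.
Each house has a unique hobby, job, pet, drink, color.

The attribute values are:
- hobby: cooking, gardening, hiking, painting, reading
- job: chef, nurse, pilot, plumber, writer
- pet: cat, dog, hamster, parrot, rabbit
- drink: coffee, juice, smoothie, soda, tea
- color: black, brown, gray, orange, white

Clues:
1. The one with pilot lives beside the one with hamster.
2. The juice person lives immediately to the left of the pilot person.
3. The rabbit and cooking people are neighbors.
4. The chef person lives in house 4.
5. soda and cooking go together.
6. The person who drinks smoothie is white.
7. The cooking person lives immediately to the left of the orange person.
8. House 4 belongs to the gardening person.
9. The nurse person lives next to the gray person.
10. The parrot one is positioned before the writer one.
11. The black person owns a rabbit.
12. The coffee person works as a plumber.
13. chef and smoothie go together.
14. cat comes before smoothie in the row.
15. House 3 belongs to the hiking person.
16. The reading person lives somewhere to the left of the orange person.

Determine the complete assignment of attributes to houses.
Solution:

House | Hobby | Job | Pet | Drink | Color
-----------------------------------------
  1   | reading | nurse | rabbit | juice | black
  2   | cooking | pilot | cat | soda | gray
  3   | hiking | plumber | hamster | coffee | orange
  4   | gardening | chef | parrot | smoothie | white
  5   | painting | writer | dog | tea | brown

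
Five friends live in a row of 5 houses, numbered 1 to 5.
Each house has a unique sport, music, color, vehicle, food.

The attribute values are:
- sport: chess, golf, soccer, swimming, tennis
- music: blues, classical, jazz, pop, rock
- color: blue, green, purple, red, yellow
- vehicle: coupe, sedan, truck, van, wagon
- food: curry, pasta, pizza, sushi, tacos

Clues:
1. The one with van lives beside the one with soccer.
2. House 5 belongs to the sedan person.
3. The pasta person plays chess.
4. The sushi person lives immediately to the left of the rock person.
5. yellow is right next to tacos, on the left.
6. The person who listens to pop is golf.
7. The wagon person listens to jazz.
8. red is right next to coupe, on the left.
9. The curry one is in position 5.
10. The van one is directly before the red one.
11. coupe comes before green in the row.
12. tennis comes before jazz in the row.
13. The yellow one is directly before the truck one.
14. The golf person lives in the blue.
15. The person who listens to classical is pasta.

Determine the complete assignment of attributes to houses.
Solution:

House | Sport | Music | Color | Vehicle | Food
----------------------------------------------
  1   | tennis | blues | yellow | van | sushi
  2   | soccer | rock | red | truck | tacos
  3   | chess | classical | purple | coupe | pasta
  4   | swimming | jazz | green | wagon | pizza
  5   | golf | pop | blue | sedan | curry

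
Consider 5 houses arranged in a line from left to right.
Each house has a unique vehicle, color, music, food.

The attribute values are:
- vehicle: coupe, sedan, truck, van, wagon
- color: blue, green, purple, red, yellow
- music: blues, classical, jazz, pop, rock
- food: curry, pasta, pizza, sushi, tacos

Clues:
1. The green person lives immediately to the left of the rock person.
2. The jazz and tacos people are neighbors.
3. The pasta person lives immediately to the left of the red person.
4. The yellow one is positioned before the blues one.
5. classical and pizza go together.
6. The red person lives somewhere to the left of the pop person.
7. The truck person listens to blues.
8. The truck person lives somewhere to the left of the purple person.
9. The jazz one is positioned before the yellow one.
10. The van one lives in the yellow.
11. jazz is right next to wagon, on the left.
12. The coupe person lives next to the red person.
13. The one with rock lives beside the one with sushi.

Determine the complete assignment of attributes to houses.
Solution:

House | Vehicle | Color | Music | Food
--------------------------------------
  1   | coupe | green | jazz | pasta
  2   | wagon | red | rock | tacos
  3   | van | yellow | pop | sushi
  4   | truck | blue | blues | curry
  5   | sedan | purple | classical | pizza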